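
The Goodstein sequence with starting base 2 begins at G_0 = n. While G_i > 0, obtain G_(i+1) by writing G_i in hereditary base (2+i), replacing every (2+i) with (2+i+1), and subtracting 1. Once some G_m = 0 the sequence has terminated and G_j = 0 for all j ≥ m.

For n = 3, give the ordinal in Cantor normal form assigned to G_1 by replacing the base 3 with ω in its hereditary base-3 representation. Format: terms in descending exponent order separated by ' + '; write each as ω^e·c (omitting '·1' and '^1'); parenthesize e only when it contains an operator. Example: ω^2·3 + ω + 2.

ω

base 2: 3 = 2 + 1; at 3: 3 + 1 = 4; next = 3
base 3: 3 = 3; at 4: 4 = 4; next = 3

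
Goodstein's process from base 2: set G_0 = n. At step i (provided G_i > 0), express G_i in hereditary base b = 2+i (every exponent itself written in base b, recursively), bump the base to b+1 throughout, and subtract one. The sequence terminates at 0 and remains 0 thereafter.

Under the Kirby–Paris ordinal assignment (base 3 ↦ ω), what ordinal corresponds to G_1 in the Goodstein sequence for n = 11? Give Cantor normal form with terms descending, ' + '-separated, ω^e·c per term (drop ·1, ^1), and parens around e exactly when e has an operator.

ω^(ω + 1) + ω

G_0=11  [base 2] 2^(2 + 1) + 2 + 1  →[2↦3]→  3^(3 + 1) + 3 + 1 = 85  −1 ⇒ G_1=84
G_1=84  [base 3] 3^(3 + 1) + 3  →[3↦4]→  4^(4 + 1) + 4 = 1028  −1 ⇒ G_2=1027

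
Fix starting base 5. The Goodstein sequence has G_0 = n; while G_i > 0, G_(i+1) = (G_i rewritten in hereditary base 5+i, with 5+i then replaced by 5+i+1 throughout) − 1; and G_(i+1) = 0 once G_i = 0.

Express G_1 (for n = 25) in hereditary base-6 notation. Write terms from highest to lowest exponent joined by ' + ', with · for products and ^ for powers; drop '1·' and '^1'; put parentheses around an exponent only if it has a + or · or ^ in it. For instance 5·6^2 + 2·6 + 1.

i=0: 25 = 5^2 (b=5); 5→6: 6^2 = 36; 36−1 = 35
i=1: 35 = 5·6 + 5 (b=6); 6→7: 5·7 + 5 = 40; 40−1 = 39

5·6 + 5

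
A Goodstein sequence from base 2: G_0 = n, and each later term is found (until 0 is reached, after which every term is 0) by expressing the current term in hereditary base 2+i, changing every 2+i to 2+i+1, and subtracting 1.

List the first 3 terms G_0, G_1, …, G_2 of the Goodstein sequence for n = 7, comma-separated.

7, 30, 259

G_0=7  [base 2] 2^2 + 2 + 1  →[2↦3]→  3^3 + 3 + 1 = 31  −1 ⇒ G_1=30
G_1=30  [base 3] 3^3 + 3  →[3↦4]→  4^4 + 4 = 260  −1 ⇒ G_2=259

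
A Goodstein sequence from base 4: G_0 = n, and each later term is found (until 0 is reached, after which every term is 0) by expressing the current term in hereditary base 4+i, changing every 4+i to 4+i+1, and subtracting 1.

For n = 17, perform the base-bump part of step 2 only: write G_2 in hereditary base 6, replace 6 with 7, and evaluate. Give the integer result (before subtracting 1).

40

(0) 17|_4 = 4^2 + 1 ↦ 5^2 + 1|_5 = 26 ⇒ 25
(1) 25|_5 = 5^2 ↦ 6^2|_6 = 36 ⇒ 35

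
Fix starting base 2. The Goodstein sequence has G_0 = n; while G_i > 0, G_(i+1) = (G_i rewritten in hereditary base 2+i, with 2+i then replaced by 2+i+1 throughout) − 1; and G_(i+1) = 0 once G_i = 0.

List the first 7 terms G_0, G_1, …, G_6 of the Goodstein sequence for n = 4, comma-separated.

G_0 = 4. HB_2(4) = 2^2. Bump = 27. G_1 = 26.
G_1 = 26. HB_3(26) = 2·3^2 + 2·3 + 2. Bump = 42. G_2 = 41.
G_2 = 41. HB_4(41) = 2·4^2 + 2·4 + 1. Bump = 61. G_3 = 60.
G_3 = 60. HB_5(60) = 2·5^2 + 2·5. Bump = 84. G_4 = 83.
G_4 = 83. HB_6(83) = 2·6^2 + 6 + 5. Bump = 110. G_5 = 109.
G_5 = 109. HB_7(109) = 2·7^2 + 7 + 4. Bump = 140. G_6 = 139.

4, 26, 41, 60, 83, 109, 139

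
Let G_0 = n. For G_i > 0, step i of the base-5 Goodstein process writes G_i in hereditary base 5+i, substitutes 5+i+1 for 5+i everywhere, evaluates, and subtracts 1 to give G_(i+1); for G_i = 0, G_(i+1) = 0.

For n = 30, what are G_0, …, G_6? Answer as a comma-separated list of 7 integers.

30, 41, 53, 67, 83, 101, 121

(0) 30|_5 = 5^2 + 5 ↦ 6^2 + 6|_6 = 42 ⇒ 41
(1) 41|_6 = 6^2 + 5 ↦ 7^2 + 5|_7 = 54 ⇒ 53
(2) 53|_7 = 7^2 + 4 ↦ 8^2 + 4|_8 = 68 ⇒ 67
(3) 67|_8 = 8^2 + 3 ↦ 9^2 + 3|_9 = 84 ⇒ 83
(4) 83|_9 = 9^2 + 2 ↦ 10^2 + 2|_10 = 102 ⇒ 101
(5) 101|_10 = 10^2 + 1 ↦ 11^2 + 1|_11 = 122 ⇒ 121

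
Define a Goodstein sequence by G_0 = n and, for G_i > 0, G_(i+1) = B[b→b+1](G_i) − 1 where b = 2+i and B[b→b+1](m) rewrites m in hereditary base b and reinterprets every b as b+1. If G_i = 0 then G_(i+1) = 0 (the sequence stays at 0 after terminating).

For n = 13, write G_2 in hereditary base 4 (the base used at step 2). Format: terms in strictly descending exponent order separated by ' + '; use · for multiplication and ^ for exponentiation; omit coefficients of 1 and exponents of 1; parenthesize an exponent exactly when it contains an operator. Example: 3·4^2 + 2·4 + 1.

13 —HB2→ 2^(2 + 1) + 2^2 + 1 —bump→ 3^(3 + 1) + 3^3 + 1 = 109 —(−1)→ 108
108 —HB3→ 3^(3 + 1) + 3^3 —bump→ 4^(4 + 1) + 4^4 = 1280 —(−1)→ 1279
1279 —HB4→ 4^(4 + 1) + 3·4^3 + 3·4^2 + 3·4 + 3 —bump→ 5^(5 + 1) + 3·5^3 + 3·5^2 + 3·5 + 3 = 16093 —(−1)→ 16092

4^(4 + 1) + 3·4^3 + 3·4^2 + 3·4 + 3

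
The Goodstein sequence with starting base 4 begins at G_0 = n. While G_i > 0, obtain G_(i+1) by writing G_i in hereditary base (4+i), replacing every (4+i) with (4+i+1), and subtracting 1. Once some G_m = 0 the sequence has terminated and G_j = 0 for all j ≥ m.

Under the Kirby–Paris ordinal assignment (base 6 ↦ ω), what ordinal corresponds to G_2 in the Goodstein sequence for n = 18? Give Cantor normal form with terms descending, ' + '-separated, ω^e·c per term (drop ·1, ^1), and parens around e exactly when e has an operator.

ω^2

step 0: 18 = 4^2 + 2; sub 5 for 4: 5^2 + 2; = 27; G_1 = 27−1 = 26
step 1: 26 = 5^2 + 1; sub 6 for 5: 6^2 + 1; = 37; G_2 = 37−1 = 36
step 2: 36 = 6^2; sub 7 for 6: 7^2; = 49; G_3 = 49−1 = 48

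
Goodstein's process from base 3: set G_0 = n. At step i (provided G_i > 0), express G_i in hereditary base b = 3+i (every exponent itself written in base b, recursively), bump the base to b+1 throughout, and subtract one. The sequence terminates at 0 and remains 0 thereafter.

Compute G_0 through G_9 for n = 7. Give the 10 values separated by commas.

base 3: 7 = 2·3 + 1; at 4: 2·4 + 1 = 9; next = 8
base 4: 8 = 2·4; at 5: 2·5 = 10; next = 9
base 5: 9 = 5 + 4; at 6: 6 + 4 = 10; next = 9
base 6: 9 = 6 + 3; at 7: 7 + 3 = 10; next = 9
base 7: 9 = 7 + 2; at 8: 8 + 2 = 10; next = 9
base 8: 9 = 8 + 1; at 9: 9 + 1 = 10; next = 9
base 9: 9 = 9; at 10: 10 = 10; next = 9
base 10: 9 = 9; at 11: 9 = 9; next = 8
base 11: 8 = 8; at 12: 8 = 8; next = 7

7, 8, 9, 9, 9, 9, 9, 9, 8, 7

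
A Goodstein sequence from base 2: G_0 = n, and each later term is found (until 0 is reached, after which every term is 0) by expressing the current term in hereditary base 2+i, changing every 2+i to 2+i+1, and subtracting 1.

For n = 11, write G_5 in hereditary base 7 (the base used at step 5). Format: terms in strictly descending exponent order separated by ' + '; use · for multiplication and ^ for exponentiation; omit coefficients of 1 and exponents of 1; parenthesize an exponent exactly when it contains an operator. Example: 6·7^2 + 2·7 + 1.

7^(7 + 1)

base 2: 11 = 2^(2 + 1) + 2 + 1; at 3: 3^(3 + 1) + 3 + 1 = 85; next = 84
base 3: 84 = 3^(3 + 1) + 3; at 4: 4^(4 + 1) + 4 = 1028; next = 1027
base 4: 1027 = 4^(4 + 1) + 3; at 5: 5^(5 + 1) + 3 = 15628; next = 15627
base 5: 15627 = 5^(5 + 1) + 2; at 6: 6^(6 + 1) + 2 = 279938; next = 279937
base 6: 279937 = 6^(6 + 1) + 1; at 7: 7^(7 + 1) + 1 = 5764802; next = 5764801
base 7: 5764801 = 7^(7 + 1); at 8: 8^(8 + 1) = 134217728; next = 134217727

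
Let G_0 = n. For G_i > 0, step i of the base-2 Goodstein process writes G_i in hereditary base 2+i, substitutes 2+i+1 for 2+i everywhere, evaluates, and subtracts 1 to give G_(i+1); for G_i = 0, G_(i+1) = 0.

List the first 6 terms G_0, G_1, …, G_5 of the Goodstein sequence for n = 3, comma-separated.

3, 3, 3, 2, 1, 0

step 0: 3 = 2 + 1; sub 3 for 2: 3 + 1; = 4; G_1 = 4−1 = 3
step 1: 3 = 3; sub 4 for 3: 4; = 4; G_2 = 4−1 = 3
step 2: 3 = 3; sub 5 for 4: 3; = 3; G_3 = 3−1 = 2
step 3: 2 = 2; sub 6 for 5: 2; = 2; G_4 = 2−1 = 1
step 4: 1 = 1; sub 7 for 6: 1; = 1; G_5 = 1−1 = 0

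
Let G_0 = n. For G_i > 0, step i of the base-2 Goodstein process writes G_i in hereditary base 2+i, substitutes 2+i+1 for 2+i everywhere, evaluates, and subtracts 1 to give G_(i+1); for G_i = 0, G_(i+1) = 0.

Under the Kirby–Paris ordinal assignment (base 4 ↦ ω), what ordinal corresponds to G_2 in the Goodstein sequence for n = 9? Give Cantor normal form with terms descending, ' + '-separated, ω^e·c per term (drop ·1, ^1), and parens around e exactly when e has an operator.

ω^ω·3 + ω^3·3 + ω^2·3 + ω·3 + 3

G_0=9  [base 2] 2^(2 + 1) + 1  →[2↦3]→  3^(3 + 1) + 1 = 82  −1 ⇒ G_1=81
G_1=81  [base 3] 3^(3 + 1)  →[3↦4]→  4^(4 + 1) = 1024  −1 ⇒ G_2=1023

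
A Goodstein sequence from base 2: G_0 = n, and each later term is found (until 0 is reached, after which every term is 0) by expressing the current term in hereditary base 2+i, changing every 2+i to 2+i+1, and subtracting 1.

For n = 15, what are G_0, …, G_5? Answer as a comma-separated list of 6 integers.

G_0=15  [base 2] 2^(2 + 1) + 2^2 + 2 + 1  →[2↦3]→  3^(3 + 1) + 3^3 + 3 + 1 = 112  −1 ⇒ G_1=111
G_1=111  [base 3] 3^(3 + 1) + 3^3 + 3  →[3↦4]→  4^(4 + 1) + 4^4 + 4 = 1284  −1 ⇒ G_2=1283
G_2=1283  [base 4] 4^(4 + 1) + 4^4 + 3  →[4↦5]→  5^(5 + 1) + 5^5 + 3 = 18753  −1 ⇒ G_3=18752
G_3=18752  [base 5] 5^(5 + 1) + 5^5 + 2  →[5↦6]→  6^(6 + 1) + 6^6 + 2 = 326594  −1 ⇒ G_4=326593
G_4=326593  [base 6] 6^(6 + 1) + 6^6 + 1  →[6↦7]→  7^(7 + 1) + 7^7 + 1 = 6588345  −1 ⇒ G_5=6588344

15, 111, 1283, 18752, 326593, 6588344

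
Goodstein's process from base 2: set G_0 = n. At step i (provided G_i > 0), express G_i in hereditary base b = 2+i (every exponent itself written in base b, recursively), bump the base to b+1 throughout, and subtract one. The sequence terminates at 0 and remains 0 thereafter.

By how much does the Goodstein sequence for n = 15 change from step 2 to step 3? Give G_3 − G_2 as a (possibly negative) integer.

step 0: 15 = 2^(2 + 1) + 2^2 + 2 + 1; sub 3 for 2: 3^(3 + 1) + 3^3 + 3 + 1; = 112; G_1 = 112−1 = 111
step 1: 111 = 3^(3 + 1) + 3^3 + 3; sub 4 for 3: 4^(4 + 1) + 4^4 + 4; = 1284; G_2 = 1284−1 = 1283
step 2: 1283 = 4^(4 + 1) + 4^4 + 3; sub 5 for 4: 5^(5 + 1) + 5^5 + 3; = 18753; G_3 = 18753−1 = 18752

17469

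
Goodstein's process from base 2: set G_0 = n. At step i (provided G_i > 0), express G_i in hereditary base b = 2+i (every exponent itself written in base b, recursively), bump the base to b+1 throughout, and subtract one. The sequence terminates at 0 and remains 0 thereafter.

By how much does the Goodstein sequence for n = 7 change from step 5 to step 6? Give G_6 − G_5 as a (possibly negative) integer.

15953672

7 —HB2→ 2^2 + 2 + 1 —bump→ 3^3 + 3 + 1 = 31 —(−1)→ 30
30 —HB3→ 3^3 + 3 —bump→ 4^4 + 4 = 260 —(−1)→ 259
259 —HB4→ 4^4 + 3 —bump→ 5^5 + 3 = 3128 —(−1)→ 3127
3127 —HB5→ 5^5 + 2 —bump→ 6^6 + 2 = 46658 —(−1)→ 46657
46657 —HB6→ 6^6 + 1 —bump→ 7^7 + 1 = 823544 —(−1)→ 823543
823543 —HB7→ 7^7 —bump→ 8^8 = 16777216 —(−1)→ 16777215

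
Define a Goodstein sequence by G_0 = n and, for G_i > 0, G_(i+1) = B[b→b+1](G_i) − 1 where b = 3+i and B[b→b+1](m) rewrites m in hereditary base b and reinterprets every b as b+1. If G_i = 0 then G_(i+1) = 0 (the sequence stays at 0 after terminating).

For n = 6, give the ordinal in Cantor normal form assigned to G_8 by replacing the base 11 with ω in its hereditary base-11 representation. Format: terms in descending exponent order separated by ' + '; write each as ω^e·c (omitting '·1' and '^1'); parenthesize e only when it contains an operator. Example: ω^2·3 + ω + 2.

4

[0] 6 ≡ 2·3 (base 3). Lift 4: 8. −1: 7.
[1] 7 ≡ 4 + 3 (base 4). Lift 5: 8. −1: 7.
[2] 7 ≡ 5 + 2 (base 5). Lift 6: 8. −1: 7.
[3] 7 ≡ 6 + 1 (base 6). Lift 7: 8. −1: 7.
[4] 7 ≡ 7 (base 7). Lift 8: 8. −1: 7.
[5] 7 ≡ 7 (base 8). Lift 9: 7. −1: 6.
[6] 6 ≡ 6 (base 9). Lift 10: 6. −1: 5.
[7] 5 ≡ 5 (base 10). Lift 11: 5. −1: 4.
[8] 4 ≡ 4 (base 11). Lift 12: 4. −1: 3.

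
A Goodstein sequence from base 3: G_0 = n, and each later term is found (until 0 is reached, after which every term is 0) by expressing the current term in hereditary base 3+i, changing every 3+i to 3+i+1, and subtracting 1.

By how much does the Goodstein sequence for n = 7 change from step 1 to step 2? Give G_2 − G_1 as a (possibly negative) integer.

i=0: 7 = 2·3 + 1 (b=3); 3→4: 2·4 + 1 = 9; 9−1 = 8
i=1: 8 = 2·4 (b=4); 4→5: 2·5 = 10; 10−1 = 9

1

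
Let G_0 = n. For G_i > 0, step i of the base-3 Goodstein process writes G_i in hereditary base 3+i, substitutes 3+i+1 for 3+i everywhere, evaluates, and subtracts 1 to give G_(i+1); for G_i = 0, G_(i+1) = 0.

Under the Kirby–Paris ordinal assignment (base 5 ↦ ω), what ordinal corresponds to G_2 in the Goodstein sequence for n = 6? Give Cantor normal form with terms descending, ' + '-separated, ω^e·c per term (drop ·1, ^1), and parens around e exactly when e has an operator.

base 3: 6 = 2·3; at 4: 2·4 = 8; next = 7
base 4: 7 = 4 + 3; at 5: 5 + 3 = 8; next = 7
base 5: 7 = 5 + 2; at 6: 6 + 2 = 8; next = 7

ω + 2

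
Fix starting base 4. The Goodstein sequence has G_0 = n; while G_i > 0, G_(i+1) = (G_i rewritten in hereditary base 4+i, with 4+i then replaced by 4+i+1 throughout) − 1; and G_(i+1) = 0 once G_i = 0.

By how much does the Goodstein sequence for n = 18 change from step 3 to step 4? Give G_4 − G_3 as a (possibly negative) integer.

base 4: 18 = 4^2 + 2; at 5: 5^2 + 2 = 27; next = 26
base 5: 26 = 5^2 + 1; at 6: 6^2 + 1 = 37; next = 36
base 6: 36 = 6^2; at 7: 7^2 = 49; next = 48
base 7: 48 = 6·7 + 6; at 8: 6·8 + 6 = 54; next = 53

5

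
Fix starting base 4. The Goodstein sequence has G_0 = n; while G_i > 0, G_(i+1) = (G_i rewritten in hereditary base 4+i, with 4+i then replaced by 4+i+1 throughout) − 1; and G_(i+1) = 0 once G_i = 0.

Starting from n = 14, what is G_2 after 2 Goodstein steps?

G_0 = 14. HB_4(14) = 3·4 + 2. Bump = 17. G_1 = 16.
G_1 = 16. HB_5(16) = 3·5 + 1. Bump = 19. G_2 = 18.
G_2 = 18. HB_6(18) = 3·6. Bump = 21. G_3 = 20.

18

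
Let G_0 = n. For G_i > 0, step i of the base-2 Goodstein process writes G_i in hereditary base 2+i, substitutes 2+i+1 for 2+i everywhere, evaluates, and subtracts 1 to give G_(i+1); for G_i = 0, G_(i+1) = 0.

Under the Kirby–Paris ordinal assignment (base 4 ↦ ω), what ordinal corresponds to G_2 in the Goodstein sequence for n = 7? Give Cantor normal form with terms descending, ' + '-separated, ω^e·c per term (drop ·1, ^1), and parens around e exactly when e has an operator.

step 0: 7 = 2^2 + 2 + 1; sub 3 for 2: 3^3 + 3 + 1; = 31; G_1 = 31−1 = 30
step 1: 30 = 3^3 + 3; sub 4 for 3: 4^4 + 4; = 260; G_2 = 260−1 = 259

ω^ω + 3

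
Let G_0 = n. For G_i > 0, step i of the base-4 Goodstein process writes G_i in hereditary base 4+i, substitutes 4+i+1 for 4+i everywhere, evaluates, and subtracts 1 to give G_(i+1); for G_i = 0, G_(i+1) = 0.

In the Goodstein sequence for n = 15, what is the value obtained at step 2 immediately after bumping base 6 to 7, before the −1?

step 0: 15 = 3·4 + 3; sub 5 for 4: 3·5 + 3; = 18; G_1 = 18−1 = 17
step 1: 17 = 3·5 + 2; sub 6 for 5: 3·6 + 2; = 20; G_2 = 20−1 = 19
step 2: 19 = 3·6 + 1; sub 7 for 6: 3·7 + 1; = 22; G_3 = 22−1 = 21

22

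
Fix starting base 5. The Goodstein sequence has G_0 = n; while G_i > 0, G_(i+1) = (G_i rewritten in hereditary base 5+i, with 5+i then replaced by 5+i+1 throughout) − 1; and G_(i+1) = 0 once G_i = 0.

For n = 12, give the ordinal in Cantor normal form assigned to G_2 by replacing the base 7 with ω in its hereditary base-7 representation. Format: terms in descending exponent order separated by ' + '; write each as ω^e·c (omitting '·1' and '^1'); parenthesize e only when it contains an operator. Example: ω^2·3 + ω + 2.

(0) 12|_5 = 2·5 + 2 ↦ 2·6 + 2|_6 = 14 ⇒ 13
(1) 13|_6 = 2·6 + 1 ↦ 2·7 + 1|_7 = 15 ⇒ 14

ω·2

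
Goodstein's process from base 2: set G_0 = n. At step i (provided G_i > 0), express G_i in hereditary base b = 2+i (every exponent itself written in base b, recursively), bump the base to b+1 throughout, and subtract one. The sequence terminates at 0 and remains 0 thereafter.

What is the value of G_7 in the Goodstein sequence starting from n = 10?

base 2: 10 = 2^(2 + 1) + 2; at 3: 3^(3 + 1) + 3 = 84; next = 83
base 3: 83 = 3^(3 + 1) + 2; at 4: 4^(4 + 1) + 2 = 1026; next = 1025
base 4: 1025 = 4^(4 + 1) + 1; at 5: 5^(5 + 1) + 1 = 15626; next = 15625
base 5: 15625 = 5^(5 + 1); at 6: 6^(6 + 1) = 279936; next = 279935
base 6: 279935 = 5·6^6 + 5·6^5 + 5·6^4 + 5·6^3 + 5·6^2 + 5·6 + 5; at 7: 5·7^7 + 5·7^5 + 5·7^4 + 5·7^3 + 5·7^2 + 5·7 + 5 = 4215755; next = 4215754
base 7: 4215754 = 5·7^7 + 5·7^5 + 5·7^4 + 5·7^3 + 5·7^2 + 5·7 + 4; at 8: 5·8^8 + 5·8^5 + 5·8^4 + 5·8^3 + 5·8^2 + 5·8 + 4 = 84073324; next = 84073323
base 8: 84073323 = 5·8^8 + 5·8^5 + 5·8^4 + 5·8^3 + 5·8^2 + 5·8 + 3; at 9: 5·9^9 + 5·9^5 + 5·9^4 + 5·9^3 + 5·9^2 + 5·9 + 3 = 1937434593; next = 1937434592
base 9: 1937434592 = 5·9^9 + 5·9^5 + 5·9^4 + 5·9^3 + 5·9^2 + 5·9 + 2; at 10: 5·10^10 + 5·10^5 + 5·10^4 + 5·10^3 + 5·10^2 + 5·10 + 2 = 50000555552; next = 50000555551

1937434592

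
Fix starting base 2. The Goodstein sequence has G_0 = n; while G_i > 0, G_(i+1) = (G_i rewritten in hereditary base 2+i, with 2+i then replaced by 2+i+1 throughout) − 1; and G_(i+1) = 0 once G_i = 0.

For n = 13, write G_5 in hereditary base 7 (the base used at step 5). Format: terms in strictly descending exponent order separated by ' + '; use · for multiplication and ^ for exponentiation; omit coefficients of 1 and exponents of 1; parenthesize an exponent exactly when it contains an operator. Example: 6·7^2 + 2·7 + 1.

7^(7 + 1) + 3·7^3 + 3·7^2 + 3·7

(0) 13|_2 = 2^(2 + 1) + 2^2 + 1 ↦ 3^(3 + 1) + 3^3 + 1|_3 = 109 ⇒ 108
(1) 108|_3 = 3^(3 + 1) + 3^3 ↦ 4^(4 + 1) + 4^4|_4 = 1280 ⇒ 1279
(2) 1279|_4 = 4^(4 + 1) + 3·4^3 + 3·4^2 + 3·4 + 3 ↦ 5^(5 + 1) + 3·5^3 + 3·5^2 + 3·5 + 3|_5 = 16093 ⇒ 16092
(3) 16092|_5 = 5^(5 + 1) + 3·5^3 + 3·5^2 + 3·5 + 2 ↦ 6^(6 + 1) + 3·6^3 + 3·6^2 + 3·6 + 2|_6 = 280712 ⇒ 280711
(4) 280711|_6 = 6^(6 + 1) + 3·6^3 + 3·6^2 + 3·6 + 1 ↦ 7^(7 + 1) + 3·7^3 + 3·7^2 + 3·7 + 1|_7 = 5765999 ⇒ 5765998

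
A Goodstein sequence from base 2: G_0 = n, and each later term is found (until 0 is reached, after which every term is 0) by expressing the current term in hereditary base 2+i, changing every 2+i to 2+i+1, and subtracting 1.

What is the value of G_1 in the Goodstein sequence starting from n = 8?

(0) 8|_2 = 2^(2 + 1) ↦ 3^(3 + 1)|_3 = 81 ⇒ 80
(1) 80|_3 = 2·3^3 + 2·3^2 + 2·3 + 2 ↦ 2·4^4 + 2·4^2 + 2·4 + 2|_4 = 554 ⇒ 553

80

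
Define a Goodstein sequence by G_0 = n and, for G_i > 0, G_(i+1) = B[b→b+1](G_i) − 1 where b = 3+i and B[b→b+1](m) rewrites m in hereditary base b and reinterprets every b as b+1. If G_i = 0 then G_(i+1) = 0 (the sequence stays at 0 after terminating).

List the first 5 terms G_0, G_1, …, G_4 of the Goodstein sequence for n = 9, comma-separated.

9, 15, 17, 19, 21

G_0=9  [base 3] 3^2  →[3↦4]→  4^2 = 16  −1 ⇒ G_1=15
G_1=15  [base 4] 3·4 + 3  →[4↦5]→  3·5 + 3 = 18  −1 ⇒ G_2=17
G_2=17  [base 5] 3·5 + 2  →[5↦6]→  3·6 + 2 = 20  −1 ⇒ G_3=19
G_3=19  [base 6] 3·6 + 1  →[6↦7]→  3·7 + 1 = 22  −1 ⇒ G_4=21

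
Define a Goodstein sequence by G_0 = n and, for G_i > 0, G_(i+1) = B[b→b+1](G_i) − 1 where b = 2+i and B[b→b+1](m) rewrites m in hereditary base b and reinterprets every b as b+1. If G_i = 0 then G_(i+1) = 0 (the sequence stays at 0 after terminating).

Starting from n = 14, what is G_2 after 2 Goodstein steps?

i=0: 14 = 2^(2 + 1) + 2^2 + 2 (b=2); 2→3: 3^(3 + 1) + 3^3 + 3 = 111; 111−1 = 110
i=1: 110 = 3^(3 + 1) + 3^3 + 2 (b=3); 3→4: 4^(4 + 1) + 4^4 + 2 = 1282; 1282−1 = 1281
i=2: 1281 = 4^(4 + 1) + 4^4 + 1 (b=4); 4→5: 5^(5 + 1) + 5^5 + 1 = 18751; 18751−1 = 18750

1281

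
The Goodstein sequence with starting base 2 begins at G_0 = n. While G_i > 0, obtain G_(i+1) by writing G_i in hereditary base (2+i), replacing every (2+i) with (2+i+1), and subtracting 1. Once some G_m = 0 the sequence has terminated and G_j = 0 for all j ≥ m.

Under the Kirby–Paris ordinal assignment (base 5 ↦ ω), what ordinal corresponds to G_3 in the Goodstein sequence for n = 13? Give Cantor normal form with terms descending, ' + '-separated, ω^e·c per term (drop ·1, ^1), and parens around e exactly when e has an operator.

ω^(ω + 1) + ω^3·3 + ω^2·3 + ω·3 + 2

(0) 13|_2 = 2^(2 + 1) + 2^2 + 1 ↦ 3^(3 + 1) + 3^3 + 1|_3 = 109 ⇒ 108
(1) 108|_3 = 3^(3 + 1) + 3^3 ↦ 4^(4 + 1) + 4^4|_4 = 1280 ⇒ 1279
(2) 1279|_4 = 4^(4 + 1) + 3·4^3 + 3·4^2 + 3·4 + 3 ↦ 5^(5 + 1) + 3·5^3 + 3·5^2 + 3·5 + 3|_5 = 16093 ⇒ 16092
(3) 16092|_5 = 5^(5 + 1) + 3·5^3 + 3·5^2 + 3·5 + 2 ↦ 6^(6 + 1) + 3·6^3 + 3·6^2 + 3·6 + 2|_6 = 280712 ⇒ 280711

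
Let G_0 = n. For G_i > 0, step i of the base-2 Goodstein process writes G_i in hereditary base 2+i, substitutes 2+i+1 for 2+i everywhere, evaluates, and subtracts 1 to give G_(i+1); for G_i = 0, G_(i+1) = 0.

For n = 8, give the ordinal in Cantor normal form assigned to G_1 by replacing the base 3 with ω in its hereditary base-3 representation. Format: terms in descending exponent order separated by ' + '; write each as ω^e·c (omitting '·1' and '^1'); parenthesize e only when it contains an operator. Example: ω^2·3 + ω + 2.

ω^ω·2 + ω^2·2 + ω·2 + 2

[0] 8 ≡ 2^(2 + 1) (base 2). Lift 3: 81. −1: 80.
[1] 80 ≡ 2·3^3 + 2·3^2 + 2·3 + 2 (base 3). Lift 4: 554. −1: 553.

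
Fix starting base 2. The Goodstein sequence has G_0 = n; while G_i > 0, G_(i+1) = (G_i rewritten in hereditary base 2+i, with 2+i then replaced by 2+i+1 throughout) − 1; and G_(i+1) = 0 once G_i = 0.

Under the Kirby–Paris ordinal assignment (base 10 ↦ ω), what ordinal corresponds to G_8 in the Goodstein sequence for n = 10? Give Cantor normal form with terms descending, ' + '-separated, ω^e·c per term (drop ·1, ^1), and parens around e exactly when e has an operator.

10 —HB2→ 2^(2 + 1) + 2 —bump→ 3^(3 + 1) + 3 = 84 —(−1)→ 83
83 —HB3→ 3^(3 + 1) + 2 —bump→ 4^(4 + 1) + 2 = 1026 —(−1)→ 1025
1025 —HB4→ 4^(4 + 1) + 1 —bump→ 5^(5 + 1) + 1 = 15626 —(−1)→ 15625
15625 —HB5→ 5^(5 + 1) —bump→ 6^(6 + 1) = 279936 —(−1)→ 279935
279935 —HB6→ 5·6^6 + 5·6^5 + 5·6^4 + 5·6^3 + 5·6^2 + 5·6 + 5 —bump→ 5·7^7 + 5·7^5 + 5·7^4 + 5·7^3 + 5·7^2 + 5·7 + 5 = 4215755 —(−1)→ 4215754
4215754 —HB7→ 5·7^7 + 5·7^5 + 5·7^4 + 5·7^3 + 5·7^2 + 5·7 + 4 —bump→ 5·8^8 + 5·8^5 + 5·8^4 + 5·8^3 + 5·8^2 + 5·8 + 4 = 84073324 —(−1)→ 84073323
84073323 —HB8→ 5·8^8 + 5·8^5 + 5·8^4 + 5·8^3 + 5·8^2 + 5·8 + 3 —bump→ 5·9^9 + 5·9^5 + 5·9^4 + 5·9^3 + 5·9^2 + 5·9 + 3 = 1937434593 —(−1)→ 1937434592
1937434592 —HB9→ 5·9^9 + 5·9^5 + 5·9^4 + 5·9^3 + 5·9^2 + 5·9 + 2 —bump→ 5·10^10 + 5·10^5 + 5·10^4 + 5·10^3 + 5·10^2 + 5·10 + 2 = 50000555552 —(−1)→ 50000555551
50000555551 —HB10→ 5·10^10 + 5·10^5 + 5·10^4 + 5·10^3 + 5·10^2 + 5·10 + 1 —bump→ 5·11^11 + 5·11^5 + 5·11^4 + 5·11^3 + 5·11^2 + 5·11 + 1 = 1426559238831 —(−1)→ 1426559238830

ω^ω·5 + ω^5·5 + ω^4·5 + ω^3·5 + ω^2·5 + ω·5 + 1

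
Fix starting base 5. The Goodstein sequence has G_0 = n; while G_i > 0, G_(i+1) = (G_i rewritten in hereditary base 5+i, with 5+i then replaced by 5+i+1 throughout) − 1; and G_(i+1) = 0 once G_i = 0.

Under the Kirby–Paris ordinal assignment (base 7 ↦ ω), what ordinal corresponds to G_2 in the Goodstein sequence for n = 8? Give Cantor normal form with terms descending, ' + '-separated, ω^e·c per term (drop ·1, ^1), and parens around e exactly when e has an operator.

ω + 1

G_0 = 8. HB_5(8) = 5 + 3. Bump = 9. G_1 = 8.
G_1 = 8. HB_6(8) = 6 + 2. Bump = 9. G_2 = 8.
G_2 = 8. HB_7(8) = 7 + 1. Bump = 9. G_3 = 8.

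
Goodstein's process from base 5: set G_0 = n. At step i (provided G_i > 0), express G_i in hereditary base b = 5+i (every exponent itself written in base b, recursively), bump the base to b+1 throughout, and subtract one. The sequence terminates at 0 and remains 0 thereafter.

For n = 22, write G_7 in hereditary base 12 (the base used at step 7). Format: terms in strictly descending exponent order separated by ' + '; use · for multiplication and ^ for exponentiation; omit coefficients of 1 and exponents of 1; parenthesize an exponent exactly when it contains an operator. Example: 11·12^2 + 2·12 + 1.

3·12 + 3

(0) 22|_5 = 4·5 + 2 ↦ 4·6 + 2|_6 = 26 ⇒ 25
(1) 25|_6 = 4·6 + 1 ↦ 4·7 + 1|_7 = 29 ⇒ 28
(2) 28|_7 = 4·7 ↦ 4·8|_8 = 32 ⇒ 31
(3) 31|_8 = 3·8 + 7 ↦ 3·9 + 7|_9 = 34 ⇒ 33
(4) 33|_9 = 3·9 + 6 ↦ 3·10 + 6|_10 = 36 ⇒ 35
(5) 35|_10 = 3·10 + 5 ↦ 3·11 + 5|_11 = 38 ⇒ 37
(6) 37|_11 = 3·11 + 4 ↦ 3·12 + 4|_12 = 40 ⇒ 39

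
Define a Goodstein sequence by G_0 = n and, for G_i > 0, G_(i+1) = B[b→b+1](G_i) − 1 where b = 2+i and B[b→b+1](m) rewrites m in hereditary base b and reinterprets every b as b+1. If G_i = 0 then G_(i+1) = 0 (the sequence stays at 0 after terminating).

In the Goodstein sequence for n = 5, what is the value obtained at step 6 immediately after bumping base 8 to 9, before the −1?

G_0=5  [base 2] 2^2 + 1  →[2↦3]→  3^3 + 1 = 28  −1 ⇒ G_1=27
G_1=27  [base 3] 3^3  →[3↦4]→  4^4 = 256  −1 ⇒ G_2=255
G_2=255  [base 4] 3·4^3 + 3·4^2 + 3·4 + 3  →[4↦5]→  3·5^3 + 3·5^2 + 3·5 + 3 = 468  −1 ⇒ G_3=467
G_3=467  [base 5] 3·5^3 + 3·5^2 + 3·5 + 2  →[5↦6]→  3·6^3 + 3·6^2 + 3·6 + 2 = 776  −1 ⇒ G_4=775
G_4=775  [base 6] 3·6^3 + 3·6^2 + 3·6 + 1  →[6↦7]→  3·7^3 + 3·7^2 + 3·7 + 1 = 1198  −1 ⇒ G_5=1197
G_5=1197  [base 7] 3·7^3 + 3·7^2 + 3·7  →[7↦8]→  3·8^3 + 3·8^2 + 3·8 = 1752  −1 ⇒ G_6=1751

2455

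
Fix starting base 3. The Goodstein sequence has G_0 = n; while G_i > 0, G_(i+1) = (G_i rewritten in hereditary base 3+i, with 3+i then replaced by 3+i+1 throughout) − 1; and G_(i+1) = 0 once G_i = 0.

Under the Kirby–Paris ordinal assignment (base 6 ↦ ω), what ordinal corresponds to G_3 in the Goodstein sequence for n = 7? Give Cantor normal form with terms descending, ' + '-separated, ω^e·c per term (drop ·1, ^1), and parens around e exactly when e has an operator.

step 0: 7 = 2·3 + 1; sub 4 for 3: 2·4 + 1; = 9; G_1 = 9−1 = 8
step 1: 8 = 2·4; sub 5 for 4: 2·5; = 10; G_2 = 10−1 = 9
step 2: 9 = 5 + 4; sub 6 for 5: 6 + 4; = 10; G_3 = 10−1 = 9
step 3: 9 = 6 + 3; sub 7 for 6: 7 + 3; = 10; G_4 = 10−1 = 9

ω + 3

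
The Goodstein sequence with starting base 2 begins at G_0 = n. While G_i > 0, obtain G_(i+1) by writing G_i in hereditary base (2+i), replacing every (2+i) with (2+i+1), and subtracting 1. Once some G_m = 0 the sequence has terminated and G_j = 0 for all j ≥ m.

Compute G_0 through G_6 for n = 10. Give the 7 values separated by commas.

10, 83, 1025, 15625, 279935, 4215754, 84073323

i=0: 10 = 2^(2 + 1) + 2 (b=2); 2→3: 3^(3 + 1) + 3 = 84; 84−1 = 83
i=1: 83 = 3^(3 + 1) + 2 (b=3); 3→4: 4^(4 + 1) + 2 = 1026; 1026−1 = 1025
i=2: 1025 = 4^(4 + 1) + 1 (b=4); 4→5: 5^(5 + 1) + 1 = 15626; 15626−1 = 15625
i=3: 15625 = 5^(5 + 1) (b=5); 5→6: 6^(6 + 1) = 279936; 279936−1 = 279935
i=4: 279935 = 5·6^6 + 5·6^5 + 5·6^4 + 5·6^3 + 5·6^2 + 5·6 + 5 (b=6); 6→7: 5·7^7 + 5·7^5 + 5·7^4 + 5·7^3 + 5·7^2 + 5·7 + 5 = 4215755; 4215755−1 = 4215754
i=5: 4215754 = 5·7^7 + 5·7^5 + 5·7^4 + 5·7^3 + 5·7^2 + 5·7 + 4 (b=7); 7→8: 5·8^8 + 5·8^5 + 5·8^4 + 5·8^3 + 5·8^2 + 5·8 + 4 = 84073324; 84073324−1 = 84073323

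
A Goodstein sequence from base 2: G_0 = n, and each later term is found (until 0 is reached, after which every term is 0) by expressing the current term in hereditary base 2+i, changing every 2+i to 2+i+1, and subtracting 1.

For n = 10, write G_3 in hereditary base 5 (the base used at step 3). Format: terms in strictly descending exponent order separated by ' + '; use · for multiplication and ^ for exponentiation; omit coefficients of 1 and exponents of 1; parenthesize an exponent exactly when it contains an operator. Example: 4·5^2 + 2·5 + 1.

5^(5 + 1)

G_0=10  [base 2] 2^(2 + 1) + 2  →[2↦3]→  3^(3 + 1) + 3 = 84  −1 ⇒ G_1=83
G_1=83  [base 3] 3^(3 + 1) + 2  →[3↦4]→  4^(4 + 1) + 2 = 1026  −1 ⇒ G_2=1025
G_2=1025  [base 4] 4^(4 + 1) + 1  →[4↦5]→  5^(5 + 1) + 1 = 15626  −1 ⇒ G_3=15625
G_3=15625  [base 5] 5^(5 + 1)  →[5↦6]→  6^(6 + 1) = 279936  −1 ⇒ G_4=279935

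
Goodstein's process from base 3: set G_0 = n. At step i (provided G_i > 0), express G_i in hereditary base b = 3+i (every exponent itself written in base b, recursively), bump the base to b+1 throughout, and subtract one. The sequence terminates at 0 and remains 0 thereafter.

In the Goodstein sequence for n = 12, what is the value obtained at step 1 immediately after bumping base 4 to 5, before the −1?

28

12 —HB3→ 3^2 + 3 —bump→ 4^2 + 4 = 20 —(−1)→ 19
19 —HB4→ 4^2 + 3 —bump→ 5^2 + 3 = 28 —(−1)→ 27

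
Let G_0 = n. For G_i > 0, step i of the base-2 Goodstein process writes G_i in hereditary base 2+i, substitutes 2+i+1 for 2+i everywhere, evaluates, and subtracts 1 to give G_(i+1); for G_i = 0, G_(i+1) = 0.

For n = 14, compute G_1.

110

G_0 = 14. HB_2(14) = 2^(2 + 1) + 2^2 + 2. Bump = 111. G_1 = 110.
G_1 = 110. HB_3(110) = 3^(3 + 1) + 3^3 + 2. Bump = 1282. G_2 = 1281.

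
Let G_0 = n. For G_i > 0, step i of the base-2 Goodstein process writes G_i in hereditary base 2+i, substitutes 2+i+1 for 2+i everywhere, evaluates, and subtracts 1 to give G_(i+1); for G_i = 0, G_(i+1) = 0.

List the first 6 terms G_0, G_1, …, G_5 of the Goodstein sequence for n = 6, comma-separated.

(0) 6|_2 = 2^2 + 2 ↦ 3^3 + 3|_3 = 30 ⇒ 29
(1) 29|_3 = 3^3 + 2 ↦ 4^4 + 2|_4 = 258 ⇒ 257
(2) 257|_4 = 4^4 + 1 ↦ 5^5 + 1|_5 = 3126 ⇒ 3125
(3) 3125|_5 = 5^5 ↦ 6^6|_6 = 46656 ⇒ 46655
(4) 46655|_6 = 5·6^5 + 5·6^4 + 5·6^3 + 5·6^2 + 5·6 + 5 ↦ 5·7^5 + 5·7^4 + 5·7^3 + 5·7^2 + 5·7 + 5|_7 = 98040 ⇒ 98039

6, 29, 257, 3125, 46655, 98039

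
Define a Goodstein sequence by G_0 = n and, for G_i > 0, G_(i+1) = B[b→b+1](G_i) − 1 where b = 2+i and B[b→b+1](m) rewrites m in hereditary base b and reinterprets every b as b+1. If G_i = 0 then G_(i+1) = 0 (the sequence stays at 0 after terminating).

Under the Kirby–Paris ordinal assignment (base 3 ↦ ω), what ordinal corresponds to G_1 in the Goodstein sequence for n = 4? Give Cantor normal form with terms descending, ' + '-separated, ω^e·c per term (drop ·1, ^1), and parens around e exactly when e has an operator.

ω^2·2 + ω·2 + 2

G_0 = 4. HB_2(4) = 2^2. Bump = 27. G_1 = 26.
G_1 = 26. HB_3(26) = 2·3^2 + 2·3 + 2. Bump = 42. G_2 = 41.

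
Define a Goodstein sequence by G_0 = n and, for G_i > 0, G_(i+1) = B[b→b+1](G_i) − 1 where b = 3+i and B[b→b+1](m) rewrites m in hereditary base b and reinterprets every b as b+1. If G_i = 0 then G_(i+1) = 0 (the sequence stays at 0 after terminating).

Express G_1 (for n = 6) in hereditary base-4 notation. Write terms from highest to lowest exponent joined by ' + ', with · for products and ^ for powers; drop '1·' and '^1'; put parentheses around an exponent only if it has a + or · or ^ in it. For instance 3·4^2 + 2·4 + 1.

G_0=6  [base 3] 2·3  →[3↦4]→  2·4 = 8  −1 ⇒ G_1=7
G_1=7  [base 4] 4 + 3  →[4↦5]→  5 + 3 = 8  −1 ⇒ G_2=7

4 + 3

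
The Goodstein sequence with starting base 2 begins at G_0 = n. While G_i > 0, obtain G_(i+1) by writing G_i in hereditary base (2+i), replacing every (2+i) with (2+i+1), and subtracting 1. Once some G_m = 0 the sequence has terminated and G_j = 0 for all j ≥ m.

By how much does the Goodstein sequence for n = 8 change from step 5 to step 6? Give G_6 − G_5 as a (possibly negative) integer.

31907376

base 2: 8 = 2^(2 + 1); at 3: 3^(3 + 1) = 81; next = 80
base 3: 80 = 2·3^3 + 2·3^2 + 2·3 + 2; at 4: 2·4^4 + 2·4^2 + 2·4 + 2 = 554; next = 553
base 4: 553 = 2·4^4 + 2·4^2 + 2·4 + 1; at 5: 2·5^5 + 2·5^2 + 2·5 + 1 = 6311; next = 6310
base 5: 6310 = 2·5^5 + 2·5^2 + 2·5; at 6: 2·6^6 + 2·6^2 + 2·6 = 93396; next = 93395
base 6: 93395 = 2·6^6 + 2·6^2 + 6 + 5; at 7: 2·7^7 + 2·7^2 + 7 + 5 = 1647196; next = 1647195
base 7: 1647195 = 2·7^7 + 2·7^2 + 7 + 4; at 8: 2·8^8 + 2·8^2 + 8 + 4 = 33554572; next = 33554571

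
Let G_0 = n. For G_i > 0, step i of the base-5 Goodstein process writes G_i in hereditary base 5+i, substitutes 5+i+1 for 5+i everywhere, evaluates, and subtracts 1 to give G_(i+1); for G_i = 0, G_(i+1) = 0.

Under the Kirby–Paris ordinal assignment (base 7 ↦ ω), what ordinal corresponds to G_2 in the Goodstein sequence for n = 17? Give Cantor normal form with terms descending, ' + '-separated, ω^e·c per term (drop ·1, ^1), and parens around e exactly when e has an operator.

ω·3

i=0: 17 = 3·5 + 2 (b=5); 5→6: 3·6 + 2 = 20; 20−1 = 19
i=1: 19 = 3·6 + 1 (b=6); 6→7: 3·7 + 1 = 22; 22−1 = 21
i=2: 21 = 3·7 (b=7); 7→8: 3·8 = 24; 24−1 = 23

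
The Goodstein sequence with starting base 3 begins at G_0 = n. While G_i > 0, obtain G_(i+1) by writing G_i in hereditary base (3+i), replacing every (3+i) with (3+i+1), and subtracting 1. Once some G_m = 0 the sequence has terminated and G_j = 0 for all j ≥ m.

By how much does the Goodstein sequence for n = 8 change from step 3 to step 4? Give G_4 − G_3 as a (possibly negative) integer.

base 3: 8 = 2·3 + 2; at 4: 2·4 + 2 = 10; next = 9
base 4: 9 = 2·4 + 1; at 5: 2·5 + 1 = 11; next = 10
base 5: 10 = 2·5; at 6: 2·6 = 12; next = 11
base 6: 11 = 6 + 5; at 7: 7 + 5 = 12; next = 11

0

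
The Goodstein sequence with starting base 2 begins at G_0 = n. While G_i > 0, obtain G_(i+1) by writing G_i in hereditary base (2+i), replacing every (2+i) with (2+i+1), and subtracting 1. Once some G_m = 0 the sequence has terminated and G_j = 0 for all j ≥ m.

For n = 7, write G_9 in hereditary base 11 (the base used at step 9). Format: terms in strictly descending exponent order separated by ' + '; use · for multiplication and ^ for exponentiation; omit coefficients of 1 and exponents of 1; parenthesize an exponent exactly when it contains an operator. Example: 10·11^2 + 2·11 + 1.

i=0: 7 = 2^2 + 2 + 1 (b=2); 2→3: 3^3 + 3 + 1 = 31; 31−1 = 30
i=1: 30 = 3^3 + 3 (b=3); 3→4: 4^4 + 4 = 260; 260−1 = 259
i=2: 259 = 4^4 + 3 (b=4); 4→5: 5^5 + 3 = 3128; 3128−1 = 3127
i=3: 3127 = 5^5 + 2 (b=5); 5→6: 6^6 + 2 = 46658; 46658−1 = 46657
i=4: 46657 = 6^6 + 1 (b=6); 6→7: 7^7 + 1 = 823544; 823544−1 = 823543
i=5: 823543 = 7^7 (b=7); 7→8: 8^8 = 16777216; 16777216−1 = 16777215
i=6: 16777215 = 7·8^7 + 7·8^6 + 7·8^5 + 7·8^4 + 7·8^3 + 7·8^2 + 7·8 + 7 (b=8); 8→9: 7·9^7 + 7·9^6 + 7·9^5 + 7·9^4 + 7·9^3 + 7·9^2 + 7·9 + 7 = 37665880; 37665880−1 = 37665879
i=7: 37665879 = 7·9^7 + 7·9^6 + 7·9^5 + 7·9^4 + 7·9^3 + 7·9^2 + 7·9 + 6 (b=9); 9→10: 7·10^7 + 7·10^6 + 7·10^5 + 7·10^4 + 7·10^3 + 7·10^2 + 7·10 + 6 = 77777776; 77777776−1 = 77777775
i=8: 77777775 = 7·10^7 + 7·10^6 + 7·10^5 + 7·10^4 + 7·10^3 + 7·10^2 + 7·10 + 5 (b=10); 10→11: 7·11^7 + 7·11^6 + 7·11^5 + 7·11^4 + 7·11^3 + 7·11^2 + 7·11 + 5 = 150051214; 150051214−1 = 150051213

7·11^7 + 7·11^6 + 7·11^5 + 7·11^4 + 7·11^3 + 7·11^2 + 7·11 + 4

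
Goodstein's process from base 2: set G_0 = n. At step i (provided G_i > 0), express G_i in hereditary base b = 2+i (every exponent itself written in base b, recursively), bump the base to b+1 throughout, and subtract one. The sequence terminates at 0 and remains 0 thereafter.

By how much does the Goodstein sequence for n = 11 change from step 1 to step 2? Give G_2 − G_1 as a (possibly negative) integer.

i=0: 11 = 2^(2 + 1) + 2 + 1 (b=2); 2→3: 3^(3 + 1) + 3 + 1 = 85; 85−1 = 84
i=1: 84 = 3^(3 + 1) + 3 (b=3); 3→4: 4^(4 + 1) + 4 = 1028; 1028−1 = 1027

943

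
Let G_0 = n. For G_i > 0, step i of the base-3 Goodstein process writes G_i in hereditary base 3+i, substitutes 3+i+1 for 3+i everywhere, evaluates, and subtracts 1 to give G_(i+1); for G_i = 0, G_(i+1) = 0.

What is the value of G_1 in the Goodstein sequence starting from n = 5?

base 3: 5 = 3 + 2; at 4: 4 + 2 = 6; next = 5
base 4: 5 = 4 + 1; at 5: 5 + 1 = 6; next = 5

5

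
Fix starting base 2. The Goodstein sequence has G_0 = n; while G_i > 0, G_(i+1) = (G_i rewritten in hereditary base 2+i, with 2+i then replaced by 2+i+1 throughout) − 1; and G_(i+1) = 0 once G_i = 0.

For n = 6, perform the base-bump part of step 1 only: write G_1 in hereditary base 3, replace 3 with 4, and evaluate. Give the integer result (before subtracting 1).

(0) 6|_2 = 2^2 + 2 ↦ 3^3 + 3|_3 = 30 ⇒ 29
(1) 29|_3 = 3^3 + 2 ↦ 4^4 + 2|_4 = 258 ⇒ 257

258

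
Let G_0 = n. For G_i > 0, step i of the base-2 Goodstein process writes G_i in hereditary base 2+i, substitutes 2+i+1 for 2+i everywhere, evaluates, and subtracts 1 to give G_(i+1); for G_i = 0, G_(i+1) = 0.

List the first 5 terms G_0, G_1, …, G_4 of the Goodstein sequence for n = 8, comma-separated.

8, 80, 553, 6310, 93395

G_0 = 8. HB_2(8) = 2^(2 + 1). Bump = 81. G_1 = 80.
G_1 = 80. HB_3(80) = 2·3^3 + 2·3^2 + 2·3 + 2. Bump = 554. G_2 = 553.
G_2 = 553. HB_4(553) = 2·4^4 + 2·4^2 + 2·4 + 1. Bump = 6311. G_3 = 6310.
G_3 = 6310. HB_5(6310) = 2·5^5 + 2·5^2 + 2·5. Bump = 93396. G_4 = 93395.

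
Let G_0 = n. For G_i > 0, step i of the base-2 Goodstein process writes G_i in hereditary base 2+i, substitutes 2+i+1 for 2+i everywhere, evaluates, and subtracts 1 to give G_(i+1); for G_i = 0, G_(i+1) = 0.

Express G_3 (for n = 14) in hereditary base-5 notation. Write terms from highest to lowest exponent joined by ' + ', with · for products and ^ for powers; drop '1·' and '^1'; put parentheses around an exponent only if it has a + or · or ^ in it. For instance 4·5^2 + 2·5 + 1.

step 0: 14 = 2^(2 + 1) + 2^2 + 2; sub 3 for 2: 3^(3 + 1) + 3^3 + 3; = 111; G_1 = 111−1 = 110
step 1: 110 = 3^(3 + 1) + 3^3 + 2; sub 4 for 3: 4^(4 + 1) + 4^4 + 2; = 1282; G_2 = 1282−1 = 1281
step 2: 1281 = 4^(4 + 1) + 4^4 + 1; sub 5 for 4: 5^(5 + 1) + 5^5 + 1; = 18751; G_3 = 18751−1 = 18750

5^(5 + 1) + 5^5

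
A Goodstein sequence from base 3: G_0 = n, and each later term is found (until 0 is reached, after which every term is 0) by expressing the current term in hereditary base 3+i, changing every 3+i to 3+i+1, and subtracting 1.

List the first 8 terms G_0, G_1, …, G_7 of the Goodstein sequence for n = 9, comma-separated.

9, 15, 17, 19, 21, 23, 24, 25

9 —HB3→ 3^2 —bump→ 4^2 = 16 —(−1)→ 15
15 —HB4→ 3·4 + 3 —bump→ 3·5 + 3 = 18 —(−1)→ 17
17 —HB5→ 3·5 + 2 —bump→ 3·6 + 2 = 20 —(−1)→ 19
19 —HB6→ 3·6 + 1 —bump→ 3·7 + 1 = 22 —(−1)→ 21
21 —HB7→ 3·7 —bump→ 3·8 = 24 —(−1)→ 23
23 —HB8→ 2·8 + 7 —bump→ 2·9 + 7 = 25 —(−1)→ 24
24 —HB9→ 2·9 + 6 —bump→ 2·10 + 6 = 26 —(−1)→ 25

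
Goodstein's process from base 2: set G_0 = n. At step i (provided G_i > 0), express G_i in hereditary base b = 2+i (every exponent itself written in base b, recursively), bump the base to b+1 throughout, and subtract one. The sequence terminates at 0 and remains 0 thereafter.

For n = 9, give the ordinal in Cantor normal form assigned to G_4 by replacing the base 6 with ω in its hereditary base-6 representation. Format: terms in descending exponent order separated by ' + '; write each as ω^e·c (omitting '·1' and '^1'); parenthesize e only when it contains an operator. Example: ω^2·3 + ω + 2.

base 2: 9 = 2^(2 + 1) + 1; at 3: 3^(3 + 1) + 1 = 82; next = 81
base 3: 81 = 3^(3 + 1); at 4: 4^(4 + 1) = 1024; next = 1023
base 4: 1023 = 3·4^4 + 3·4^3 + 3·4^2 + 3·4 + 3; at 5: 3·5^5 + 3·5^3 + 3·5^2 + 3·5 + 3 = 9843; next = 9842
base 5: 9842 = 3·5^5 + 3·5^3 + 3·5^2 + 3·5 + 2; at 6: 3·6^6 + 3·6^3 + 3·6^2 + 3·6 + 2 = 140744; next = 140743
base 6: 140743 = 3·6^6 + 3·6^3 + 3·6^2 + 3·6 + 1; at 7: 3·7^7 + 3·7^3 + 3·7^2 + 3·7 + 1 = 2471827; next = 2471826

ω^ω·3 + ω^3·3 + ω^2·3 + ω·3 + 1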